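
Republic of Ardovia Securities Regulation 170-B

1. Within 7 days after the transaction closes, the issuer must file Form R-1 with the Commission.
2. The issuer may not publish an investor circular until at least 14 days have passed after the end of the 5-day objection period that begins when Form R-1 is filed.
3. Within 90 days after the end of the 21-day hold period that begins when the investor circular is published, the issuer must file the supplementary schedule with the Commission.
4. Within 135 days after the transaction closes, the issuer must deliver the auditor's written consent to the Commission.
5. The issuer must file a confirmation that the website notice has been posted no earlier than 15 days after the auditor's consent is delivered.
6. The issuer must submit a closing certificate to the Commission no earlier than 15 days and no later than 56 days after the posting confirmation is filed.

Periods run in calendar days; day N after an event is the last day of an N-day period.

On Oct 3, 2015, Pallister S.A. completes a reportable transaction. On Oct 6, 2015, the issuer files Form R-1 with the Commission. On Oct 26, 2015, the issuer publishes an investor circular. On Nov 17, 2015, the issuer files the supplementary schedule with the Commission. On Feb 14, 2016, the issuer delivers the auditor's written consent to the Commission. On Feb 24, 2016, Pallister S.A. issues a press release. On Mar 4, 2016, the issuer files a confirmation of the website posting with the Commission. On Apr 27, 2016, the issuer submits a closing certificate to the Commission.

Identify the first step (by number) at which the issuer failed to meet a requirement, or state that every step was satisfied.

None — every step was satisfied

(1) due by Oct 3, 2015 + 7 days = Oct 10, 2015; Oct 6, 2015 is within that limit.
(2) permitted from Oct 11, 2015 + 14 days = Oct 25, 2015 onward; done Oct 26, 2015, after the minimum wait.
(3) due by Nov 16, 2015 + 90 days = Feb 14, 2016; Nov 17, 2015 is within that limit.
(4) due by Oct 3, 2015 + 135 days = Feb 15, 2016; done Feb 14, 2016 — timely.
(5) permitted from Feb 14, 2016 + 15 days = Feb 29, 2016 onward; done Mar 4, 2016, after the minimum wait.
(6) the permitted window runs from Mar 4, 2016 + 15 = Mar 19, 2016 to Mar 4, 2016 + 56 = Apr 29, 2016; done Apr 27, 2016, which is between those dates.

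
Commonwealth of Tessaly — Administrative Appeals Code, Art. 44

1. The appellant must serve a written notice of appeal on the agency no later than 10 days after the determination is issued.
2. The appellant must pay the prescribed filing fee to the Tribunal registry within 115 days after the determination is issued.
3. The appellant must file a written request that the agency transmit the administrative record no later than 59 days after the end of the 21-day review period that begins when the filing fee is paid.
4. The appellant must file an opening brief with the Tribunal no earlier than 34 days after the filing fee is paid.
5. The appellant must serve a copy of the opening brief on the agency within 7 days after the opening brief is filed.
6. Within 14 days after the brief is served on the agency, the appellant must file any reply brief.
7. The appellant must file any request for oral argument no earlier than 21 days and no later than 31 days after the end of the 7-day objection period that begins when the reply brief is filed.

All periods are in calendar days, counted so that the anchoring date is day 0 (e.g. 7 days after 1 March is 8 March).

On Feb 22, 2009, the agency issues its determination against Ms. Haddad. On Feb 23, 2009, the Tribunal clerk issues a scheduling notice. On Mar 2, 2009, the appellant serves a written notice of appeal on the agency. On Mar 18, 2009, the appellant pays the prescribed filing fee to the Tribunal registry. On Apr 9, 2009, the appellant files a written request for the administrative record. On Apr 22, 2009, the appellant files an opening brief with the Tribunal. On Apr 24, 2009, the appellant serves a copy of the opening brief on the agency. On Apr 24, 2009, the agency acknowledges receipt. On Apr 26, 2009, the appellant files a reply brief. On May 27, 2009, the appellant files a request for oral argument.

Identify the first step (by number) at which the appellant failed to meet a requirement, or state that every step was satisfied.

None — every step was satisfied

(1) due by Feb 22, 2009 + 10 days = Mar 4, 2009; completed Mar 2, 2009, before the deadline.
(2) due by Feb 22, 2009 + 115 days = Jun 17, 2009; completed Mar 18, 2009, before the deadline.
(3) due by Apr 8, 2009 + 59 days = Jun 6, 2009; completed Apr 9, 2009, before the deadline.
(4) permitted from Mar 18, 2009 + 34 days = Apr 21, 2009 onward; done Apr 22, 2009 — permitted.
(5) due by Apr 22, 2009 + 7 days = Apr 29, 2009; Apr 24, 2009 is within that limit.
(6) due by Apr 24, 2009 + 14 days = May 8, 2009; done Apr 26, 2009 — timely.
(7) the permitted window runs from May 3, 2009 + 21 = May 24, 2009 to May 3, 2009 + 31 = Jun 3, 2009; done May 27, 2009 — within the window.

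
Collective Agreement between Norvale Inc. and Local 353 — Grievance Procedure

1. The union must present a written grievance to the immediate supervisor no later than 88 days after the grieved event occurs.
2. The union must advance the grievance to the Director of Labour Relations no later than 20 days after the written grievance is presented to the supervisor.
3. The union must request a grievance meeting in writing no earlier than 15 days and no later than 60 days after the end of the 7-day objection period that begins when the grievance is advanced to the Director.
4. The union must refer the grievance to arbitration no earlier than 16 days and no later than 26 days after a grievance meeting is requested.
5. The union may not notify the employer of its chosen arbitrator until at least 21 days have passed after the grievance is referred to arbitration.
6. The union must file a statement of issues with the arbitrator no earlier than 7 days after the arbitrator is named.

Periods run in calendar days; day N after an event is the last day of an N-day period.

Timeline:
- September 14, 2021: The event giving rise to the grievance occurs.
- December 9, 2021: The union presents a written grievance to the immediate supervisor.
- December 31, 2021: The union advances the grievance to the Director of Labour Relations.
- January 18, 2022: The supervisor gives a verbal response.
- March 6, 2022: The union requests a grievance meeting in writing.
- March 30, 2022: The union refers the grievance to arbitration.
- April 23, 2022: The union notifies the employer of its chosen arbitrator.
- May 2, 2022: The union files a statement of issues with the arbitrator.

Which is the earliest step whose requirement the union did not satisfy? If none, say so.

(1) due by September 14, 2021 + 88 days = December 11, 2021; completed December 9, 2021, before the deadline.
(2) due by December 9, 2021 + 20 days = December 29, 2021; done December 31, 2021 — 2 days late.

Step 2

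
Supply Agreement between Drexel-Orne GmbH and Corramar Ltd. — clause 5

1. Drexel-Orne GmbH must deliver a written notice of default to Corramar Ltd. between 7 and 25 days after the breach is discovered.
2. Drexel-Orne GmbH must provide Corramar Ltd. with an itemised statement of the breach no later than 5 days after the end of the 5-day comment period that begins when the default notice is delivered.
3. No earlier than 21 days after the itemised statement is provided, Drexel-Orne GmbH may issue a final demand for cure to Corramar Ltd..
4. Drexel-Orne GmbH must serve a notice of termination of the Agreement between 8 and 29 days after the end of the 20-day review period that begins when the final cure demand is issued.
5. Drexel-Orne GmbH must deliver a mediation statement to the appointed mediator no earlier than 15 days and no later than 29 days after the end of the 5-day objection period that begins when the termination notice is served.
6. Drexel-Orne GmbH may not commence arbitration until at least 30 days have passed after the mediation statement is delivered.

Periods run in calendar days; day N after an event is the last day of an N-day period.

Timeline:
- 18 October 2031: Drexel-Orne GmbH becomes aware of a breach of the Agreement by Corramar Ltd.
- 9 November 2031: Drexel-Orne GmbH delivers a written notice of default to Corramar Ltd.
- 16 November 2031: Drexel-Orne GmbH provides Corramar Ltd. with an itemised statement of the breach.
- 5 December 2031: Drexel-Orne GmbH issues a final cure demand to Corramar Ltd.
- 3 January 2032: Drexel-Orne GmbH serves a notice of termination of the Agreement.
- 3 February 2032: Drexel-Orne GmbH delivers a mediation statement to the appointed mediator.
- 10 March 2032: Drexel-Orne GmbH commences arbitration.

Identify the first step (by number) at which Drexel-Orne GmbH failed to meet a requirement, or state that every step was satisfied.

Step 3

(1) the permitted window runs from 18 October 2031 + 7 = 25 October 2031 to 18 October 2031 + 25 = 12 November 2031; done 9 November 2031 — within the window.
(2) due by 14 November 2031 + 5 days = 19 November 2031; 16 November 2031 is within that limit.
(3) permitted from 16 November 2031 + 21 days = 7 December 2031 onward; 5 December 2031 is 2 days before the earliest permitted date.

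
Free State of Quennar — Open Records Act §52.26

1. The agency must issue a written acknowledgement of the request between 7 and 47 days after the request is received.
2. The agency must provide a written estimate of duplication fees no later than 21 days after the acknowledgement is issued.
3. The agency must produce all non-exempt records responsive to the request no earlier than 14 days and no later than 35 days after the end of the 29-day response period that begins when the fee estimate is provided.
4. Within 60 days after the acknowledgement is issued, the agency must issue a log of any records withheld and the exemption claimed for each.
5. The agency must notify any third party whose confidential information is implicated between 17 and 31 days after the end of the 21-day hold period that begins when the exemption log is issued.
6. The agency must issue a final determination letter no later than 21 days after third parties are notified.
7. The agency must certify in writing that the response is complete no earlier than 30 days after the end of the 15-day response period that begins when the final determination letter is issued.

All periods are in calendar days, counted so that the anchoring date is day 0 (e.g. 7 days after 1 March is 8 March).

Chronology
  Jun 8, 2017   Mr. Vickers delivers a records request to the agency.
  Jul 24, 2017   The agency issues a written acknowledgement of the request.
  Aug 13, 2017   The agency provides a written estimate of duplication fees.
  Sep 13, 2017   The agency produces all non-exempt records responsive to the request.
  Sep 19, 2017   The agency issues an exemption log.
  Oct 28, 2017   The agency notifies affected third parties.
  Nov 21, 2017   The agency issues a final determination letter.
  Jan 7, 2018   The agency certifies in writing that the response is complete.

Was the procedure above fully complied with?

Step 1 — 7 and 47 days from Jun 8, 2017 (when the request is received) are Jun 15, 2017 and Jul 25, 2017 respectively; done Jul 24, 2017, which is between those dates.
Step 2 — counting 21 days from Jul 24, 2017 (when the acknowledgement is issued) gives a deadline of Aug 14, 2017; completed Aug 13, 2017, before the deadline.
Step 3 — 14 and 35 days from Sep 11, 2017 (end of the 29-day response period, which began when the fee estimate is provided on Aug 13, 2017) are Sep 25, 2017 and Oct 16, 2017 respectively; done Sep 13, 2017 — 12 days before the window opened.
Later steps need not be reached.

No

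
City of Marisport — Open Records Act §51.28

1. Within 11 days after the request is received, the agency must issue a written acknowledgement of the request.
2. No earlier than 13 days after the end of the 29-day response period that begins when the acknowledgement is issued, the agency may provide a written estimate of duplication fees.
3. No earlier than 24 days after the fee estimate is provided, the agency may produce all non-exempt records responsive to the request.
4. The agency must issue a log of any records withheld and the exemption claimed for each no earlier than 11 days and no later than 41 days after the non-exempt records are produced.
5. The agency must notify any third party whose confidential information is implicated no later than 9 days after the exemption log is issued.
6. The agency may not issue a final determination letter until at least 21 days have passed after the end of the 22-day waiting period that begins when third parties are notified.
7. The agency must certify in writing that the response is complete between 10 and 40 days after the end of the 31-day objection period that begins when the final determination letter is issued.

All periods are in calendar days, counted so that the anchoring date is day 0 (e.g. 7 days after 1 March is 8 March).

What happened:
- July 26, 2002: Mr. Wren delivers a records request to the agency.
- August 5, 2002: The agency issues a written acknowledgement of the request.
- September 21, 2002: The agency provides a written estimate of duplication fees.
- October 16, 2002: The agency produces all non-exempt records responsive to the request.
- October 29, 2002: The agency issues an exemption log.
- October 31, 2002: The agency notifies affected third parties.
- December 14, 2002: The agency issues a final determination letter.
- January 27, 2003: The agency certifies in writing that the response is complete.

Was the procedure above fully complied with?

Yes

Step 1: 11 days after July 26, 2002 (when the request is received) is August 6, 2002; completed August 5, 2002, before the deadline.
Step 2: the earliest permitted date is 13 days after September 3, 2002 (end of the 29-day response period, which began when the acknowledgement is issued on August 5, 2002), i.e. September 16, 2002; September 21, 2002 is on or after that date.
Step 3: the earliest permitted date is 24 days after September 21, 2002 (when the fee estimate is provided), i.e. October 15, 2002; October 16, 2002 is on or after that date.
Step 4: the window is 11–41 days after October 16, 2002 (when the non-exempt records are produced), so October 27, 2002 through November 26, 2002; done October 29, 2002 — within the window.
Step 5: 9 days after October 29, 2002 (when the exemption log is issued) is November 7, 2002; done October 31, 2002 — timely.
Step 6: the earliest permitted date is 21 days after November 22, 2002 (end of the 22-day waiting period, which began when third parties are notified on October 31, 2002), i.e. December 13, 2002; done December 14, 2002, after the minimum wait.
Step 7: the window is 10–40 days after January 14, 2003 (end of the 31-day objection period, which began when the final determination letter is issued on December 14, 2002), so January 24, 2003 through February 23, 2003; done January 27, 2003, which is between those dates.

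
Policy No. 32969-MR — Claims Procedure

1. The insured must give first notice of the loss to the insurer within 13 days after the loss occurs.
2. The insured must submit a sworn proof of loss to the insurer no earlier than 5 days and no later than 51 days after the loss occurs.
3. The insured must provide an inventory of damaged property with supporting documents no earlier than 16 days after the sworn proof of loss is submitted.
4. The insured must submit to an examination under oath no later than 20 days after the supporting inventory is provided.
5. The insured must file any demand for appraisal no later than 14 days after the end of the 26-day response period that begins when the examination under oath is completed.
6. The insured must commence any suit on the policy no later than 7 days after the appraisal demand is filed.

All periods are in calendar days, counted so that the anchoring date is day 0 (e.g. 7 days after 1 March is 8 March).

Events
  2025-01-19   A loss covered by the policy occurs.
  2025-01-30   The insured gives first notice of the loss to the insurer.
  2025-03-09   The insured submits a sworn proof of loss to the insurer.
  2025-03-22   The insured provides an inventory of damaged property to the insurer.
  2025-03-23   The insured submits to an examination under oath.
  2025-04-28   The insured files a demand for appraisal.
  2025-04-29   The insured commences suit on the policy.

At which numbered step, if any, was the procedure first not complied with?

Step 3

Step 1 — counting 13 days from 2025-01-19 (when the loss occurs) gives a deadline of 2025-02-01; done 2025-01-30 — timely.
Step 2 — 5 and 51 days from 2025-01-19 (when the loss occurs) are 2025-01-24 and 2025-03-11 respectively; done 2025-03-09, which is between those dates.
Step 3 — must wait 16 days from 2025-03-09 (when the sworn proof of loss is submitted), so not before 2025-03-25; 2025-03-22 is 3 days before the earliest permitted date.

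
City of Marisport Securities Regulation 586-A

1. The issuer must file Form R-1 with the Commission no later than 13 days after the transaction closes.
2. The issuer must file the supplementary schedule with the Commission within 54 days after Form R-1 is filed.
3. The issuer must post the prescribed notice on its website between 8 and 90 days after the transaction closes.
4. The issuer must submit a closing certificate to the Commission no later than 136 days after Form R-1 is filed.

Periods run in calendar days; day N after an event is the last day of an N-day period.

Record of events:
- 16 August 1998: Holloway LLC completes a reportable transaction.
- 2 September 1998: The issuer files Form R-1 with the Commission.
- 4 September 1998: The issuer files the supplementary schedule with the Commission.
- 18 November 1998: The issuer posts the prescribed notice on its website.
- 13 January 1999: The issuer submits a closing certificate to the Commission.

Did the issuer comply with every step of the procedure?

No

Step 1 — counting 13 days from 16 August 1998 (when the transaction closes) gives a deadline of 29 August 1998; not done until 2 September 1998, 4 days after the deadline.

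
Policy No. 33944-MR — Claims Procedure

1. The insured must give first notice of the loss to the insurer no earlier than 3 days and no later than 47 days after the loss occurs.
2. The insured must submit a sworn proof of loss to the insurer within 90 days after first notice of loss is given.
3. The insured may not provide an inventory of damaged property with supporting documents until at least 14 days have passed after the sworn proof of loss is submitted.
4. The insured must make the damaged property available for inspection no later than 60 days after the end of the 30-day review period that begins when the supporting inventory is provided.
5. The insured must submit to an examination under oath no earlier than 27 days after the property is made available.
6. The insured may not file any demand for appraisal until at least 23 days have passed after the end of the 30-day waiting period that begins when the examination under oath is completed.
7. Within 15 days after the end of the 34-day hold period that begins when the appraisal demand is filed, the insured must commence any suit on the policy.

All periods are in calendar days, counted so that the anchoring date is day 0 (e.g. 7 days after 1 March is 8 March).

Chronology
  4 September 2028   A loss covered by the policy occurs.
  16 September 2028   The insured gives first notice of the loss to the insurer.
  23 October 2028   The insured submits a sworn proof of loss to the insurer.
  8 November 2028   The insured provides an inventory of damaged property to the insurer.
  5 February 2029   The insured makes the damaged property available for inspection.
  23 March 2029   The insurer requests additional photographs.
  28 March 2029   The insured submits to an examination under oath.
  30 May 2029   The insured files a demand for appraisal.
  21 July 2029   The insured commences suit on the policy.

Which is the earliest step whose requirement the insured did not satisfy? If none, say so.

Step 1 — 3 and 47 days from 4 September 2028 (when the loss occurs) are 7 September 2028 and 21 October 2028 respectively; done 16 September 2028 — within the window.
Step 2 — counting 90 days from 16 September 2028 (when first notice of loss is given) gives a deadline of 15 December 2028; done 23 October 2028 — timely.
Step 3 — must wait 14 days from 23 October 2028 (when the sworn proof of loss is submitted), so not before 6 November 2028; done 8 November 2028 — permitted.
Step 4 — counting 60 days from 8 December 2028 (end of the 30-day review period, which began when the supporting inventory is provided on 8 November 2028) gives a deadline of 6 February 2029; 5 February 2029 is within that limit.
Step 5 — must wait 27 days from 5 February 2029 (when the property is made available), so not before 4 March 2029; done 28 March 2029, after the minimum wait.
Step 6 — must wait 23 days from 27 April 2029 (end of the 30-day waiting period, which began when the examination under oath is completed on 28 March 2029), so not before 20 May 2029; done 30 May 2029, after the minimum wait.
Step 7 — counting 15 days from 3 July 2029 (end of the 34-day hold period, which began when the appraisal demand is filed on 30 May 2029) gives a deadline of 18 July 2029; 21 July 2029 misses that deadline by 3 days.
No need to go further; step 7 was not satisfied.

Step 7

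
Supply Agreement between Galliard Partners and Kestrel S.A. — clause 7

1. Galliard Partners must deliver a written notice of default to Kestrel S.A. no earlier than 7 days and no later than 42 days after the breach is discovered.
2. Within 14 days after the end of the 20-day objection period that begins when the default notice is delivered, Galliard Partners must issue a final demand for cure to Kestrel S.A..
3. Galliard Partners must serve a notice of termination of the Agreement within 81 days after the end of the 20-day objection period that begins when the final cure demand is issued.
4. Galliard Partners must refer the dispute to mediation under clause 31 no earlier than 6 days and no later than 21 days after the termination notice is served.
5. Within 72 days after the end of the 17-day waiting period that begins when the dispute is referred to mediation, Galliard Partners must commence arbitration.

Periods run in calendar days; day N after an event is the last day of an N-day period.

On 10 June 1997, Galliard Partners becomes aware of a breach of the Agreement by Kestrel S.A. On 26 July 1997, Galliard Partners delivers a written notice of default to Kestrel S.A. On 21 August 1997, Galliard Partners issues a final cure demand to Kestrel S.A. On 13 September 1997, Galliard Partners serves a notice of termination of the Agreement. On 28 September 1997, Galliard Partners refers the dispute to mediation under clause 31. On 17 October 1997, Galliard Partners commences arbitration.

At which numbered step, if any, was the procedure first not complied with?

Step 1

Step 1: the window is 7–42 days after 10 June 1997 (when the breach is discovered), so 17 June 1997 through 22 July 1997; done 26 July 1997 — 4 days after the window closed.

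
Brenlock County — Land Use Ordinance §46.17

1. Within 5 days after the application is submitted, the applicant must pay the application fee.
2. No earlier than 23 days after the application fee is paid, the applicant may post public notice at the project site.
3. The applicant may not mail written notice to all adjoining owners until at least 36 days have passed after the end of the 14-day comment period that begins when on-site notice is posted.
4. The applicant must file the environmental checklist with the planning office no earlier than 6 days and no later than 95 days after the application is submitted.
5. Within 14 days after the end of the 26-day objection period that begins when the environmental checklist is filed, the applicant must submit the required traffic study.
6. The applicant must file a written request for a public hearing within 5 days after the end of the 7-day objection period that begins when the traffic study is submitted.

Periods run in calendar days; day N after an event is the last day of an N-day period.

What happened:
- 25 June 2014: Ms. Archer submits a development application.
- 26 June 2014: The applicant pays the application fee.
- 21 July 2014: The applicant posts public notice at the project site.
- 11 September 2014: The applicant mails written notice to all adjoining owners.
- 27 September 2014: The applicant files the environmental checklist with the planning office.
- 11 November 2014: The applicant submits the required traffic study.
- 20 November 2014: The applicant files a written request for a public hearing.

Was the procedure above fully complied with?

No

(1) due by 25 June 2014 + 5 days = 30 June 2014; completed 26 June 2014, before the deadline.
(2) permitted from 26 June 2014 + 23 days = 19 July 2014 onward; done 21 July 2014, after the minimum wait.
(3) permitted from 4 August 2014 + 36 days = 9 September 2014 onward; 11 September 2014 is on or after that date.
(4) the permitted window runs from 25 June 2014 + 6 = 1 July 2014 to 25 June 2014 + 95 = 28 September 2014; done 27 September 2014, which is between those dates.
(5) due by 23 October 2014 + 14 days = 6 November 2014; not done until 11 November 2014, 5 days after the deadline.
The procedure was therefore not followed at step 5.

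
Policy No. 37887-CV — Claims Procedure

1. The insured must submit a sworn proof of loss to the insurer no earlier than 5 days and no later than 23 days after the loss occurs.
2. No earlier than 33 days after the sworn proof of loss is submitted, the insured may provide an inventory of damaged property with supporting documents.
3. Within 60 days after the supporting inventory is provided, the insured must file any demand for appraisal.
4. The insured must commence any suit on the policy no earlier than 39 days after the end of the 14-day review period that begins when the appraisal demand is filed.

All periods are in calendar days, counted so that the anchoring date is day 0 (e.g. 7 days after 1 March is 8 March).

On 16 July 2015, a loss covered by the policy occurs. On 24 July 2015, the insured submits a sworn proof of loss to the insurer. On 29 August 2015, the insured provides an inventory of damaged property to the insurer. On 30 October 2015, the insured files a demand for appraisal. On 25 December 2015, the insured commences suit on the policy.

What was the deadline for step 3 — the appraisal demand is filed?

28 October 2015

Step 3 runs from 29 August 2015, when the supporting inventory is provided. 60 days after 29 August 2015 is 28 October 2015.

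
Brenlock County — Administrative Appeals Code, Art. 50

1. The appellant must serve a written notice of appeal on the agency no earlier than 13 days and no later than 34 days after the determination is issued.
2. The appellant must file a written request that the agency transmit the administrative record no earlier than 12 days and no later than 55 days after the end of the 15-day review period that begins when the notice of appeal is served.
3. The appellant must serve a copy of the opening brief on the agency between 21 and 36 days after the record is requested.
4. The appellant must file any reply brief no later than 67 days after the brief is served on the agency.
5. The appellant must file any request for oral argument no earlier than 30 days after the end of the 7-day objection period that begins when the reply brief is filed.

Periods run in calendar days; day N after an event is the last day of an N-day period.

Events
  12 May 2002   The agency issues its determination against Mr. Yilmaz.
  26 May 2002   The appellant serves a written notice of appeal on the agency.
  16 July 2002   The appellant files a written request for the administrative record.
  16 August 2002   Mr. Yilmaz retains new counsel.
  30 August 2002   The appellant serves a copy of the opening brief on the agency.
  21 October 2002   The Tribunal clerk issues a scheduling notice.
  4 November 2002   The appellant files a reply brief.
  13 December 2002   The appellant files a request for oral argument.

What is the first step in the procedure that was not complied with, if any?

Step 1: the window is 13–34 days after 12 May 2002 (when the determination is issued), so 25 May 2002 through 15 June 2002; done 26 May 2002, which is between those dates.
Step 2: the window is 12–55 days after 10 June 2002 (end of the 15-day review period, which began when the notice of appeal is served on 26 May 2002), so 22 June 2002 through 4 August 2002; done 16 July 2002 — within the window.
Step 3: the window is 21–36 days after 16 July 2002 (when the record is requested), so 6 August 2002 through 21 August 2002; 30 August 2002 is 9 days past the end of the window.
No need to go further; step 3 was not satisfied.

Step 3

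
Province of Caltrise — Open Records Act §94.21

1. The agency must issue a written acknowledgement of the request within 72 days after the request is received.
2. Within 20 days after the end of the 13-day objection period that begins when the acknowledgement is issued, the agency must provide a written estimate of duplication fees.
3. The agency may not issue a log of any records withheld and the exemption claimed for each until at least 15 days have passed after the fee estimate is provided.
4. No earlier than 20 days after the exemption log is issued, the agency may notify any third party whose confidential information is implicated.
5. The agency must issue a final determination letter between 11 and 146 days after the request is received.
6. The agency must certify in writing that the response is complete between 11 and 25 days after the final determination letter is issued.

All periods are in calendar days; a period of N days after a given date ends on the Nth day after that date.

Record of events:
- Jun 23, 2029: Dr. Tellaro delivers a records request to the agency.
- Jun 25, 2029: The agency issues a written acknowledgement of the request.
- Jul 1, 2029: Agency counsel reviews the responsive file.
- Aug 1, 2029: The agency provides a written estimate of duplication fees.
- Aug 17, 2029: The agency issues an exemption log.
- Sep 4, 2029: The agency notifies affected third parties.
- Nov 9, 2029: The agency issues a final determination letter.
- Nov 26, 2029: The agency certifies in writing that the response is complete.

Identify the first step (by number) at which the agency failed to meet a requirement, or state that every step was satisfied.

Step 1: 72 days after Jun 23, 2029 (when the request is received) is Sep 3, 2029; Jun 25, 2029 is within that limit.
Step 2: 20 days after Jul 8, 2029 (end of the 13-day objection period, which began when the acknowledgement is issued on Jun 25, 2029) is Jul 28, 2029; not done until Aug 1, 2029, 4 days after the deadline.
No need to go further; step 2 was not satisfied.

Step 2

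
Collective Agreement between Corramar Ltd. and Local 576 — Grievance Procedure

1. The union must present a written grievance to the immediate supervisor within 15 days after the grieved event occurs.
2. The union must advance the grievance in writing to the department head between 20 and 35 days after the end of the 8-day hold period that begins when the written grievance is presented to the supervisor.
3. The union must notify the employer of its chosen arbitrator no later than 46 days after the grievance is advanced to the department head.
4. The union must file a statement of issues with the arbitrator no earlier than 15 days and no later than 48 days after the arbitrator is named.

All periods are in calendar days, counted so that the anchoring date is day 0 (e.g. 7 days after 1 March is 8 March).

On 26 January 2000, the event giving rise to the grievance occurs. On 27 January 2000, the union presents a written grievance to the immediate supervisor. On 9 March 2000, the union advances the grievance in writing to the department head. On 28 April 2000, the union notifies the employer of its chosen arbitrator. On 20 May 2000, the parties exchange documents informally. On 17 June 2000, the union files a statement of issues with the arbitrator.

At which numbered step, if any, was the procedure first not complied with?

Step 1 — counting 15 days from 26 January 2000 (when the grieved event occurs) gives a deadline of 10 February 2000; 27 January 2000 is within that limit.
Step 2 — 20 and 35 days from 4 February 2000 (end of the 8-day hold period, which began when the written grievance is presented to the supervisor on 27 January 2000) are 24 February 2000 and 10 March 2000 respectively; 9 March 2000 falls inside that range.
Step 3 — counting 46 days from 9 March 2000 (when the grievance is advanced to the department head) gives a deadline of 24 April 2000; done 28 April 2000 — 4 days late.
No need to go further; step 3 was not satisfied.

Step 3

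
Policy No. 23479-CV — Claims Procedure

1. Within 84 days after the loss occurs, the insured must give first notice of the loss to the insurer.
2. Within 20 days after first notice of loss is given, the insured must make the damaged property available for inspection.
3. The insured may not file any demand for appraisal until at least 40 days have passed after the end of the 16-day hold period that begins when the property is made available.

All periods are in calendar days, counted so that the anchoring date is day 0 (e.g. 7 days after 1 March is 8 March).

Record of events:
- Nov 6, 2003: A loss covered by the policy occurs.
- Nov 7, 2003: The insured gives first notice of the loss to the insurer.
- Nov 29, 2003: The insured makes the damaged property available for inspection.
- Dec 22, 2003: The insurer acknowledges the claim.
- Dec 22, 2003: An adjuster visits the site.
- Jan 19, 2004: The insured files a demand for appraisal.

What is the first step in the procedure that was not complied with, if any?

Step 2

Step 1 — counting 84 days from Nov 6, 2003 (when the loss occurs) gives a deadline of Jan 29, 2004; completed Nov 7, 2003, before the deadline.
Step 2 — counting 20 days from Nov 7, 2003 (when first notice of loss is given) gives a deadline of Nov 27, 2003; done Nov 29, 2003 — 2 days late.
Later steps need not be reached.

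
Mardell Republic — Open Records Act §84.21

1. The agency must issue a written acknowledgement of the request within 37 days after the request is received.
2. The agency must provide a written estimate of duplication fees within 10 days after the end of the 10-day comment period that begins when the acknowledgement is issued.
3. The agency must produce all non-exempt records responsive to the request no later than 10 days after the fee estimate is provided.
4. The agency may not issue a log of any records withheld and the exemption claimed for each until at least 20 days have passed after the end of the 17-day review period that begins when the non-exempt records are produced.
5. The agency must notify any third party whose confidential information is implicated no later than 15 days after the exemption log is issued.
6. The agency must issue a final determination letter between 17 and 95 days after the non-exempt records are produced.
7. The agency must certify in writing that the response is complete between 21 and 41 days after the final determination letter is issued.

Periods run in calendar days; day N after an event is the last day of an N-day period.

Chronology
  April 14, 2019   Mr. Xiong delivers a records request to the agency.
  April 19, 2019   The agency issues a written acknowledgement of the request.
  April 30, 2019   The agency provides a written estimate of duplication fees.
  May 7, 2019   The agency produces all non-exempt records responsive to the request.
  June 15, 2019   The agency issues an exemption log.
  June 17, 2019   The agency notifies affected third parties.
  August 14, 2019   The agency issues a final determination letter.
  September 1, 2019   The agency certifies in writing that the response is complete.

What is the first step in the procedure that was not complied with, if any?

(1) due by April 14, 2019 + 37 days = May 21, 2019; April 19, 2019 is within that limit.
(2) due by April 29, 2019 + 10 days = May 9, 2019; completed April 30, 2019, before the deadline.
(3) due by April 30, 2019 + 10 days = May 10, 2019; done May 7, 2019 — timely.
(4) permitted from May 24, 2019 + 20 days = June 13, 2019 onward; done June 15, 2019 — permitted.
(5) due by June 15, 2019 + 15 days = June 30, 2019; June 17, 2019 is within that limit.
(6) the permitted window runs from May 7, 2019 + 17 = May 24, 2019 to May 7, 2019 + 95 = August 10, 2019; done August 14, 2019 — 4 days after the window closed.
The analysis stops there.

Step 6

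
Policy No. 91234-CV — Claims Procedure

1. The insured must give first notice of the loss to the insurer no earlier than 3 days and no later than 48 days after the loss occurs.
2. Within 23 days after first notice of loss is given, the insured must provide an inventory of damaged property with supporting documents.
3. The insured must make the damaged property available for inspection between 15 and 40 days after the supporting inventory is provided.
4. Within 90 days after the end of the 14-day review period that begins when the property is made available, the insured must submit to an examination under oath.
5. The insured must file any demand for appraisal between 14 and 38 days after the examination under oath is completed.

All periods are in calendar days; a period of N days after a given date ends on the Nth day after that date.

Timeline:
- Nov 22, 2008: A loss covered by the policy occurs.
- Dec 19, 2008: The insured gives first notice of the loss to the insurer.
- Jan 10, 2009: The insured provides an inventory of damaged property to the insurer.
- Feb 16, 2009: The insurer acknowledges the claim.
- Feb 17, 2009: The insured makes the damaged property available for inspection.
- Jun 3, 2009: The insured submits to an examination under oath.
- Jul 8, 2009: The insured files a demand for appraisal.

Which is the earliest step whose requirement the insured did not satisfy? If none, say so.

Step 4

(1) the permitted window runs from Nov 22, 2008 + 3 = Nov 25, 2008 to Nov 22, 2008 + 48 = Jan 9, 2009; done Dec 19, 2008, which is between those dates.
(2) due by Dec 19, 2008 + 23 days = Jan 11, 2009; done Jan 10, 2009 — timely.
(3) the permitted window runs from Jan 10, 2009 + 15 = Jan 25, 2009 to Jan 10, 2009 + 40 = Feb 19, 2009; done Feb 17, 2009 — within the window.
(4) due by Mar 3, 2009 + 90 days = Jun 1, 2009; done Jun 3, 2009 — 2 days late.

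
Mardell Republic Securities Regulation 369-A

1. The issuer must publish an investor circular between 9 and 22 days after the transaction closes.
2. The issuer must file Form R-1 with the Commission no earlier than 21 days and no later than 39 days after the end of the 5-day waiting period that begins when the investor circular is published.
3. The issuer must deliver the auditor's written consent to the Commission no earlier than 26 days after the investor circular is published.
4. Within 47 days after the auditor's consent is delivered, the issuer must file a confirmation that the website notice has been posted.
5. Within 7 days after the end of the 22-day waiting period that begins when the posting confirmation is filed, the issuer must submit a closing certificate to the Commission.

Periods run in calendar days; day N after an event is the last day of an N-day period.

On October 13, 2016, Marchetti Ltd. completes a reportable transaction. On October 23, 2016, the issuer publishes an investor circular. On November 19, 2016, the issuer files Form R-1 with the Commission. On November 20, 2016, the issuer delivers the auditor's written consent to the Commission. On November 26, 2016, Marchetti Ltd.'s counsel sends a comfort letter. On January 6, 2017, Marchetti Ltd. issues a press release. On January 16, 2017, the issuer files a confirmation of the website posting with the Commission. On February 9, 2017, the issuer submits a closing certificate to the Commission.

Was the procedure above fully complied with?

No

Step 1: the window is 9–22 days after October 13, 2016 (when the transaction closes), so October 22, 2016 through November 4, 2016; done October 23, 2016 — within the window.
Step 2: the window is 21–39 days after October 28, 2016 (end of the 5-day waiting period, which began when the investor circular is published on October 23, 2016), so November 18, 2016 through December 6, 2016; done November 19, 2016, which is between those dates.
Step 3: the earliest permitted date is 26 days after October 23, 2016 (when the investor circular is published), i.e. November 18, 2016; done November 20, 2016, after the minimum wait.
Step 4: 47 days after November 20, 2016 (when the auditor's consent is delivered) is January 6, 2017; January 16, 2017 misses that deadline by 10 days.
Later steps need not be reached.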